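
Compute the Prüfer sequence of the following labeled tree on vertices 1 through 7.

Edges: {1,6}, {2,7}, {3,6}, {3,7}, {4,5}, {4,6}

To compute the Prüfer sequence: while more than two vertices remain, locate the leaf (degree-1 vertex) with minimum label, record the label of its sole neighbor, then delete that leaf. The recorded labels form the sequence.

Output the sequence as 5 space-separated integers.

Answer: 6 7 4 6 3

Derivation:
Step 1: leaves = {1,2,5}. Remove smallest leaf 1, emit neighbor 6.
Step 2: leaves = {2,5}. Remove smallest leaf 2, emit neighbor 7.
Step 3: leaves = {5,7}. Remove smallest leaf 5, emit neighbor 4.
Step 4: leaves = {4,7}. Remove smallest leaf 4, emit neighbor 6.
Step 5: leaves = {6,7}. Remove smallest leaf 6, emit neighbor 3.
Done: 2 vertices remain (3, 7). Sequence = [6 7 4 6 3]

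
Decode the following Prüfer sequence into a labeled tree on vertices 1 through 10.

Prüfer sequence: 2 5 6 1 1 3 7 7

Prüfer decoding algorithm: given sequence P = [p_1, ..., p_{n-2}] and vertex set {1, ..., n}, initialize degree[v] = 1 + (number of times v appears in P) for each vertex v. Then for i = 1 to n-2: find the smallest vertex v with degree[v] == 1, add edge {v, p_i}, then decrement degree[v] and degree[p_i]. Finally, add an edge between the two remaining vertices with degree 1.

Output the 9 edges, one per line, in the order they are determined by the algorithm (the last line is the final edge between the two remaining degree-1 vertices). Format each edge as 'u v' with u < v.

Answer: 2 4
2 5
5 6
1 6
1 8
1 3
3 7
7 9
7 10

Derivation:
Initial degrees: {1:3, 2:2, 3:2, 4:1, 5:2, 6:2, 7:3, 8:1, 9:1, 10:1}
Step 1: smallest deg-1 vertex = 4, p_1 = 2. Add edge {2,4}. Now deg[4]=0, deg[2]=1.
Step 2: smallest deg-1 vertex = 2, p_2 = 5. Add edge {2,5}. Now deg[2]=0, deg[5]=1.
Step 3: smallest deg-1 vertex = 5, p_3 = 6. Add edge {5,6}. Now deg[5]=0, deg[6]=1.
Step 4: smallest deg-1 vertex = 6, p_4 = 1. Add edge {1,6}. Now deg[6]=0, deg[1]=2.
Step 5: smallest deg-1 vertex = 8, p_5 = 1. Add edge {1,8}. Now deg[8]=0, deg[1]=1.
Step 6: smallest deg-1 vertex = 1, p_6 = 3. Add edge {1,3}. Now deg[1]=0, deg[3]=1.
Step 7: smallest deg-1 vertex = 3, p_7 = 7. Add edge {3,7}. Now deg[3]=0, deg[7]=2.
Step 8: smallest deg-1 vertex = 9, p_8 = 7. Add edge {7,9}. Now deg[9]=0, deg[7]=1.
Final: two remaining deg-1 vertices are 7, 10. Add edge {7,10}.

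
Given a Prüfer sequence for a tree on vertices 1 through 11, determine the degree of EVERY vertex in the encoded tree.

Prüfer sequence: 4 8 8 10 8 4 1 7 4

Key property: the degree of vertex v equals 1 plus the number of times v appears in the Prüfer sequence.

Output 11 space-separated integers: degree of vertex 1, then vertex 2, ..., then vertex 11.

Answer: 2 1 1 4 1 1 2 4 1 2 1

Derivation:
p_1 = 4: count[4] becomes 1
p_2 = 8: count[8] becomes 1
p_3 = 8: count[8] becomes 2
p_4 = 10: count[10] becomes 1
p_5 = 8: count[8] becomes 3
p_6 = 4: count[4] becomes 2
p_7 = 1: count[1] becomes 1
p_8 = 7: count[7] becomes 1
p_9 = 4: count[4] becomes 3
Degrees (1 + count): deg[1]=1+1=2, deg[2]=1+0=1, deg[3]=1+0=1, deg[4]=1+3=4, deg[5]=1+0=1, deg[6]=1+0=1, deg[7]=1+1=2, deg[8]=1+3=4, deg[9]=1+0=1, deg[10]=1+1=2, deg[11]=1+0=1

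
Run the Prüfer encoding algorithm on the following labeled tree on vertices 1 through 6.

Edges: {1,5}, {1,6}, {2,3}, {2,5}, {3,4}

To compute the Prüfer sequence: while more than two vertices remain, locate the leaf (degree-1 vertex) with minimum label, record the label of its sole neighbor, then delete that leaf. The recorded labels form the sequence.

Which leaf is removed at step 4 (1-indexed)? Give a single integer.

Step 1: current leaves = {4,6}. Remove leaf 4 (neighbor: 3).
Step 2: current leaves = {3,6}. Remove leaf 3 (neighbor: 2).
Step 3: current leaves = {2,6}. Remove leaf 2 (neighbor: 5).
Step 4: current leaves = {5,6}. Remove leaf 5 (neighbor: 1).

Answer: 5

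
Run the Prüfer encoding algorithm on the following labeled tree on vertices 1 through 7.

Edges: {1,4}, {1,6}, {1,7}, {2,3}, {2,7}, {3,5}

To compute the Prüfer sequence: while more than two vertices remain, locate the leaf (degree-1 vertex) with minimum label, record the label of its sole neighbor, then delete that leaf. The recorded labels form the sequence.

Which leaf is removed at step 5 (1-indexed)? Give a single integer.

Step 1: current leaves = {4,5,6}. Remove leaf 4 (neighbor: 1).
Step 2: current leaves = {5,6}. Remove leaf 5 (neighbor: 3).
Step 3: current leaves = {3,6}. Remove leaf 3 (neighbor: 2).
Step 4: current leaves = {2,6}. Remove leaf 2 (neighbor: 7).
Step 5: current leaves = {6,7}. Remove leaf 6 (neighbor: 1).

Answer: 6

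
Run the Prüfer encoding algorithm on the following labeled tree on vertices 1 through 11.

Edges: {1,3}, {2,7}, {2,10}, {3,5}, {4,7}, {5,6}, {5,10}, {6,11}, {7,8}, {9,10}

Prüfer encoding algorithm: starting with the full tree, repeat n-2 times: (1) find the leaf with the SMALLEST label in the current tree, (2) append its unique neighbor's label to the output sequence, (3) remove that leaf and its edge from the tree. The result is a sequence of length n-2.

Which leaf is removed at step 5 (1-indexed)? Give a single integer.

Step 1: current leaves = {1,4,8,9,11}. Remove leaf 1 (neighbor: 3).
Step 2: current leaves = {3,4,8,9,11}. Remove leaf 3 (neighbor: 5).
Step 3: current leaves = {4,8,9,11}. Remove leaf 4 (neighbor: 7).
Step 4: current leaves = {8,9,11}. Remove leaf 8 (neighbor: 7).
Step 5: current leaves = {7,9,11}. Remove leaf 7 (neighbor: 2).

Answer: 7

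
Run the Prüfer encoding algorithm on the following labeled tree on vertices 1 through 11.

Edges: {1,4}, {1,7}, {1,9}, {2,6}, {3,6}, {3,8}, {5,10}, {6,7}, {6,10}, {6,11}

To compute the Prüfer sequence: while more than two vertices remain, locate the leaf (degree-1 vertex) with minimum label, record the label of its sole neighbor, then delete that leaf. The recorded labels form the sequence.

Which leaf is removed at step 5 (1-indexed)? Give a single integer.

Step 1: current leaves = {2,4,5,8,9,11}. Remove leaf 2 (neighbor: 6).
Step 2: current leaves = {4,5,8,9,11}. Remove leaf 4 (neighbor: 1).
Step 3: current leaves = {5,8,9,11}. Remove leaf 5 (neighbor: 10).
Step 4: current leaves = {8,9,10,11}. Remove leaf 8 (neighbor: 3).
Step 5: current leaves = {3,9,10,11}. Remove leaf 3 (neighbor: 6).

Answer: 3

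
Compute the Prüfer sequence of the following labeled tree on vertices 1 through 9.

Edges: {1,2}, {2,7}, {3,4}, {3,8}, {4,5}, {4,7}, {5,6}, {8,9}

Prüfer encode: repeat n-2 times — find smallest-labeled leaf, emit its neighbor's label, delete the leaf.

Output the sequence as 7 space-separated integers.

Step 1: leaves = {1,6,9}. Remove smallest leaf 1, emit neighbor 2.
Step 2: leaves = {2,6,9}. Remove smallest leaf 2, emit neighbor 7.
Step 3: leaves = {6,7,9}. Remove smallest leaf 6, emit neighbor 5.
Step 4: leaves = {5,7,9}. Remove smallest leaf 5, emit neighbor 4.
Step 5: leaves = {7,9}. Remove smallest leaf 7, emit neighbor 4.
Step 6: leaves = {4,9}. Remove smallest leaf 4, emit neighbor 3.
Step 7: leaves = {3,9}. Remove smallest leaf 3, emit neighbor 8.
Done: 2 vertices remain (8, 9). Sequence = [2 7 5 4 4 3 8]

Answer: 2 7 5 4 4 3 8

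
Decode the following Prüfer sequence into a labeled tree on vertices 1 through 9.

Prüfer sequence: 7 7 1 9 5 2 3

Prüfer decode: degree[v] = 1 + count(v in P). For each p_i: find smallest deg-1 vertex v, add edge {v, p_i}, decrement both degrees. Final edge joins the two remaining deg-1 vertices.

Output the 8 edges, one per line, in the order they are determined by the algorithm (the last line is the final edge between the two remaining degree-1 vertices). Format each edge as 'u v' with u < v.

Answer: 4 7
6 7
1 7
1 9
5 8
2 5
2 3
3 9

Derivation:
Initial degrees: {1:2, 2:2, 3:2, 4:1, 5:2, 6:1, 7:3, 8:1, 9:2}
Step 1: smallest deg-1 vertex = 4, p_1 = 7. Add edge {4,7}. Now deg[4]=0, deg[7]=2.
Step 2: smallest deg-1 vertex = 6, p_2 = 7. Add edge {6,7}. Now deg[6]=0, deg[7]=1.
Step 3: smallest deg-1 vertex = 7, p_3 = 1. Add edge {1,7}. Now deg[7]=0, deg[1]=1.
Step 4: smallest deg-1 vertex = 1, p_4 = 9. Add edge {1,9}. Now deg[1]=0, deg[9]=1.
Step 5: smallest deg-1 vertex = 8, p_5 = 5. Add edge {5,8}. Now deg[8]=0, deg[5]=1.
Step 6: smallest deg-1 vertex = 5, p_6 = 2. Add edge {2,5}. Now deg[5]=0, deg[2]=1.
Step 7: smallest deg-1 vertex = 2, p_7 = 3. Add edge {2,3}. Now deg[2]=0, deg[3]=1.
Final: two remaining deg-1 vertices are 3, 9. Add edge {3,9}.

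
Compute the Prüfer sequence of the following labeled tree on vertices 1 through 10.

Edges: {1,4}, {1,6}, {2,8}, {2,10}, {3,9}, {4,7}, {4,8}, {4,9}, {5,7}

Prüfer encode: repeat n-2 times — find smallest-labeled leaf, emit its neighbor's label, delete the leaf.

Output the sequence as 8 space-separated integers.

Step 1: leaves = {3,5,6,10}. Remove smallest leaf 3, emit neighbor 9.
Step 2: leaves = {5,6,9,10}. Remove smallest leaf 5, emit neighbor 7.
Step 3: leaves = {6,7,9,10}. Remove smallest leaf 6, emit neighbor 1.
Step 4: leaves = {1,7,9,10}. Remove smallest leaf 1, emit neighbor 4.
Step 5: leaves = {7,9,10}. Remove smallest leaf 7, emit neighbor 4.
Step 6: leaves = {9,10}. Remove smallest leaf 9, emit neighbor 4.
Step 7: leaves = {4,10}. Remove smallest leaf 4, emit neighbor 8.
Step 8: leaves = {8,10}. Remove smallest leaf 8, emit neighbor 2.
Done: 2 vertices remain (2, 10). Sequence = [9 7 1 4 4 4 8 2]

Answer: 9 7 1 4 4 4 8 2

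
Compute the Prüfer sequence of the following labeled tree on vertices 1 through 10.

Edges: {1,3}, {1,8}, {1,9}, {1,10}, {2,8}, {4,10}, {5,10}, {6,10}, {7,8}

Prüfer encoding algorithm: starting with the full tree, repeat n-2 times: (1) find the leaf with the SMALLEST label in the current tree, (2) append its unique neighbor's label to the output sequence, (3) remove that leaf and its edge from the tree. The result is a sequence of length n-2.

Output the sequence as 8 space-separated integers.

Step 1: leaves = {2,3,4,5,6,7,9}. Remove smallest leaf 2, emit neighbor 8.
Step 2: leaves = {3,4,5,6,7,9}. Remove smallest leaf 3, emit neighbor 1.
Step 3: leaves = {4,5,6,7,9}. Remove smallest leaf 4, emit neighbor 10.
Step 4: leaves = {5,6,7,9}. Remove smallest leaf 5, emit neighbor 10.
Step 5: leaves = {6,7,9}. Remove smallest leaf 6, emit neighbor 10.
Step 6: leaves = {7,9,10}. Remove smallest leaf 7, emit neighbor 8.
Step 7: leaves = {8,9,10}. Remove smallest leaf 8, emit neighbor 1.
Step 8: leaves = {9,10}. Remove smallest leaf 9, emit neighbor 1.
Done: 2 vertices remain (1, 10). Sequence = [8 1 10 10 10 8 1 1]

Answer: 8 1 10 10 10 8 1 1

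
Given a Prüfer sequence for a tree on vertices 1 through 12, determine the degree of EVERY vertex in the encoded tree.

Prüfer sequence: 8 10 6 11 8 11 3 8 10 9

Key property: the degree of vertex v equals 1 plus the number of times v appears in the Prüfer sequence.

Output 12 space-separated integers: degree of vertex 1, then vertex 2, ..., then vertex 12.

Answer: 1 1 2 1 1 2 1 4 2 3 3 1

Derivation:
p_1 = 8: count[8] becomes 1
p_2 = 10: count[10] becomes 1
p_3 = 6: count[6] becomes 1
p_4 = 11: count[11] becomes 1
p_5 = 8: count[8] becomes 2
p_6 = 11: count[11] becomes 2
p_7 = 3: count[3] becomes 1
p_8 = 8: count[8] becomes 3
p_9 = 10: count[10] becomes 2
p_10 = 9: count[9] becomes 1
Degrees (1 + count): deg[1]=1+0=1, deg[2]=1+0=1, deg[3]=1+1=2, deg[4]=1+0=1, deg[5]=1+0=1, deg[6]=1+1=2, deg[7]=1+0=1, deg[8]=1+3=4, deg[9]=1+1=2, deg[10]=1+2=3, deg[11]=1+2=3, deg[12]=1+0=1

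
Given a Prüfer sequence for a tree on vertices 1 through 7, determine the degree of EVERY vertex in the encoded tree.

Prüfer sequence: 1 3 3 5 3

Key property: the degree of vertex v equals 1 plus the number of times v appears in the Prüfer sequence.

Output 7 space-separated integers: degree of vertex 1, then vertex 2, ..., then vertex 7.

p_1 = 1: count[1] becomes 1
p_2 = 3: count[3] becomes 1
p_3 = 3: count[3] becomes 2
p_4 = 5: count[5] becomes 1
p_5 = 3: count[3] becomes 3
Degrees (1 + count): deg[1]=1+1=2, deg[2]=1+0=1, deg[3]=1+3=4, deg[4]=1+0=1, deg[5]=1+1=2, deg[6]=1+0=1, deg[7]=1+0=1

Answer: 2 1 4 1 2 1 1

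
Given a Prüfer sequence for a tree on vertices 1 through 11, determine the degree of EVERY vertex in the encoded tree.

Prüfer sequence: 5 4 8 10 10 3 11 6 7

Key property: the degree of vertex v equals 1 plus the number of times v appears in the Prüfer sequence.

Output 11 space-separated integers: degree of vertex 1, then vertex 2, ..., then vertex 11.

p_1 = 5: count[5] becomes 1
p_2 = 4: count[4] becomes 1
p_3 = 8: count[8] becomes 1
p_4 = 10: count[10] becomes 1
p_5 = 10: count[10] becomes 2
p_6 = 3: count[3] becomes 1
p_7 = 11: count[11] becomes 1
p_8 = 6: count[6] becomes 1
p_9 = 7: count[7] becomes 1
Degrees (1 + count): deg[1]=1+0=1, deg[2]=1+0=1, deg[3]=1+1=2, deg[4]=1+1=2, deg[5]=1+1=2, deg[6]=1+1=2, deg[7]=1+1=2, deg[8]=1+1=2, deg[9]=1+0=1, deg[10]=1+2=3, deg[11]=1+1=2

Answer: 1 1 2 2 2 2 2 2 1 3 2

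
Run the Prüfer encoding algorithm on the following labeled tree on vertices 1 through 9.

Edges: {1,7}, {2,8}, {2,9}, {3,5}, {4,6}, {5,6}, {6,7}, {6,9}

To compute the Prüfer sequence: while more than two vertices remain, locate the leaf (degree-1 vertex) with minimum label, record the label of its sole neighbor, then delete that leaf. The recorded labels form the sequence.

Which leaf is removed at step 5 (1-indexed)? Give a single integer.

Step 1: current leaves = {1,3,4,8}. Remove leaf 1 (neighbor: 7).
Step 2: current leaves = {3,4,7,8}. Remove leaf 3 (neighbor: 5).
Step 3: current leaves = {4,5,7,8}. Remove leaf 4 (neighbor: 6).
Step 4: current leaves = {5,7,8}. Remove leaf 5 (neighbor: 6).
Step 5: current leaves = {7,8}. Remove leaf 7 (neighbor: 6).

Answer: 7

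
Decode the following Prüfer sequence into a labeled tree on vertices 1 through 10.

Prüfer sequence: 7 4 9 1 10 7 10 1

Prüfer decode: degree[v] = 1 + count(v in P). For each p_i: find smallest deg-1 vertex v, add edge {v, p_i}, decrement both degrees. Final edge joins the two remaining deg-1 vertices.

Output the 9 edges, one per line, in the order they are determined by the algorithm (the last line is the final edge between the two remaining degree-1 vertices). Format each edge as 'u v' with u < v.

Initial degrees: {1:3, 2:1, 3:1, 4:2, 5:1, 6:1, 7:3, 8:1, 9:2, 10:3}
Step 1: smallest deg-1 vertex = 2, p_1 = 7. Add edge {2,7}. Now deg[2]=0, deg[7]=2.
Step 2: smallest deg-1 vertex = 3, p_2 = 4. Add edge {3,4}. Now deg[3]=0, deg[4]=1.
Step 3: smallest deg-1 vertex = 4, p_3 = 9. Add edge {4,9}. Now deg[4]=0, deg[9]=1.
Step 4: smallest deg-1 vertex = 5, p_4 = 1. Add edge {1,5}. Now deg[5]=0, deg[1]=2.
Step 5: smallest deg-1 vertex = 6, p_5 = 10. Add edge {6,10}. Now deg[6]=0, deg[10]=2.
Step 6: smallest deg-1 vertex = 8, p_6 = 7. Add edge {7,8}. Now deg[8]=0, deg[7]=1.
Step 7: smallest deg-1 vertex = 7, p_7 = 10. Add edge {7,10}. Now deg[7]=0, deg[10]=1.
Step 8: smallest deg-1 vertex = 9, p_8 = 1. Add edge {1,9}. Now deg[9]=0, deg[1]=1.
Final: two remaining deg-1 vertices are 1, 10. Add edge {1,10}.

Answer: 2 7
3 4
4 9
1 5
6 10
7 8
7 10
1 9
1 10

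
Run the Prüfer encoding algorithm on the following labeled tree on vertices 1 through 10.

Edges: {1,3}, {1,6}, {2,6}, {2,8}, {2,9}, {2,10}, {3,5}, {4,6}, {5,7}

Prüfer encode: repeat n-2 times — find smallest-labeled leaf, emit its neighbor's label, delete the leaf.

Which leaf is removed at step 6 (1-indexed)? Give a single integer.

Answer: 6

Derivation:
Step 1: current leaves = {4,7,8,9,10}. Remove leaf 4 (neighbor: 6).
Step 2: current leaves = {7,8,9,10}. Remove leaf 7 (neighbor: 5).
Step 3: current leaves = {5,8,9,10}. Remove leaf 5 (neighbor: 3).
Step 4: current leaves = {3,8,9,10}. Remove leaf 3 (neighbor: 1).
Step 5: current leaves = {1,8,9,10}. Remove leaf 1 (neighbor: 6).
Step 6: current leaves = {6,8,9,10}. Remove leaf 6 (neighbor: 2).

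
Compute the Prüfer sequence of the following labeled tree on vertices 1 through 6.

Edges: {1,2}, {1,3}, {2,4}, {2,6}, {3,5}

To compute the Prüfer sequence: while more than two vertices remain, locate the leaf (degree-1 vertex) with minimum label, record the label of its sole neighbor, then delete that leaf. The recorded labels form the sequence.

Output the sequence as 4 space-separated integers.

Step 1: leaves = {4,5,6}. Remove smallest leaf 4, emit neighbor 2.
Step 2: leaves = {5,6}. Remove smallest leaf 5, emit neighbor 3.
Step 3: leaves = {3,6}. Remove smallest leaf 3, emit neighbor 1.
Step 4: leaves = {1,6}. Remove smallest leaf 1, emit neighbor 2.
Done: 2 vertices remain (2, 6). Sequence = [2 3 1 2]

Answer: 2 3 1 2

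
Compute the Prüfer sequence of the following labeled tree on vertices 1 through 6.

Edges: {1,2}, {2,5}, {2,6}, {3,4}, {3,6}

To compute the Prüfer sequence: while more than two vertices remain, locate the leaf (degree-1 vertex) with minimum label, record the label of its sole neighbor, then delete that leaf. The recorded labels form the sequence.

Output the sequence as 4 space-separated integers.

Step 1: leaves = {1,4,5}. Remove smallest leaf 1, emit neighbor 2.
Step 2: leaves = {4,5}. Remove smallest leaf 4, emit neighbor 3.
Step 3: leaves = {3,5}. Remove smallest leaf 3, emit neighbor 6.
Step 4: leaves = {5,6}. Remove smallest leaf 5, emit neighbor 2.
Done: 2 vertices remain (2, 6). Sequence = [2 3 6 2]

Answer: 2 3 6 2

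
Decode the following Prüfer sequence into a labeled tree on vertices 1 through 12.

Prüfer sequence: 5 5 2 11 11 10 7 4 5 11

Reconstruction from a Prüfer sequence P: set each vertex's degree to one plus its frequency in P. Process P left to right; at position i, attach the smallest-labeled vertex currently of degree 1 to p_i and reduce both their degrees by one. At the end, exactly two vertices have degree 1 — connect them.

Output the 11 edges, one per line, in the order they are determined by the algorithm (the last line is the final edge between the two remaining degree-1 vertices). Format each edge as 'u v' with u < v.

Initial degrees: {1:1, 2:2, 3:1, 4:2, 5:4, 6:1, 7:2, 8:1, 9:1, 10:2, 11:4, 12:1}
Step 1: smallest deg-1 vertex = 1, p_1 = 5. Add edge {1,5}. Now deg[1]=0, deg[5]=3.
Step 2: smallest deg-1 vertex = 3, p_2 = 5. Add edge {3,5}. Now deg[3]=0, deg[5]=2.
Step 3: smallest deg-1 vertex = 6, p_3 = 2. Add edge {2,6}. Now deg[6]=0, deg[2]=1.
Step 4: smallest deg-1 vertex = 2, p_4 = 11. Add edge {2,11}. Now deg[2]=0, deg[11]=3.
Step 5: smallest deg-1 vertex = 8, p_5 = 11. Add edge {8,11}. Now deg[8]=0, deg[11]=2.
Step 6: smallest deg-1 vertex = 9, p_6 = 10. Add edge {9,10}. Now deg[9]=0, deg[10]=1.
Step 7: smallest deg-1 vertex = 10, p_7 = 7. Add edge {7,10}. Now deg[10]=0, deg[7]=1.
Step 8: smallest deg-1 vertex = 7, p_8 = 4. Add edge {4,7}. Now deg[7]=0, deg[4]=1.
Step 9: smallest deg-1 vertex = 4, p_9 = 5. Add edge {4,5}. Now deg[4]=0, deg[5]=1.
Step 10: smallest deg-1 vertex = 5, p_10 = 11. Add edge {5,11}. Now deg[5]=0, deg[11]=1.
Final: two remaining deg-1 vertices are 11, 12. Add edge {11,12}.

Answer: 1 5
3 5
2 6
2 11
8 11
9 10
7 10
4 7
4 5
5 11
11 12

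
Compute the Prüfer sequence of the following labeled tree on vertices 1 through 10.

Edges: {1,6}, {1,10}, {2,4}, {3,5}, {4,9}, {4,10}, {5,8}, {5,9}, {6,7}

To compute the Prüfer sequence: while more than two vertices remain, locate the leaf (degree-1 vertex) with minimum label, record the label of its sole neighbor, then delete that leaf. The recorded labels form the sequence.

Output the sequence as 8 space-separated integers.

Answer: 4 5 6 1 10 5 9 4

Derivation:
Step 1: leaves = {2,3,7,8}. Remove smallest leaf 2, emit neighbor 4.
Step 2: leaves = {3,7,8}. Remove smallest leaf 3, emit neighbor 5.
Step 3: leaves = {7,8}. Remove smallest leaf 7, emit neighbor 6.
Step 4: leaves = {6,8}. Remove smallest leaf 6, emit neighbor 1.
Step 5: leaves = {1,8}. Remove smallest leaf 1, emit neighbor 10.
Step 6: leaves = {8,10}. Remove smallest leaf 8, emit neighbor 5.
Step 7: leaves = {5,10}. Remove smallest leaf 5, emit neighbor 9.
Step 8: leaves = {9,10}. Remove smallest leaf 9, emit neighbor 4.
Done: 2 vertices remain (4, 10). Sequence = [4 5 6 1 10 5 9 4]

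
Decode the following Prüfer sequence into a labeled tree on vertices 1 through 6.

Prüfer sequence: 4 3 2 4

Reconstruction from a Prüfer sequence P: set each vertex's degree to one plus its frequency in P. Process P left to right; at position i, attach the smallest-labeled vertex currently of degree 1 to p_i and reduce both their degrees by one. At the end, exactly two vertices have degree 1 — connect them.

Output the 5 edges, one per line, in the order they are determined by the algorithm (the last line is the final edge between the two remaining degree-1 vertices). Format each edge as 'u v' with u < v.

Answer: 1 4
3 5
2 3
2 4
4 6

Derivation:
Initial degrees: {1:1, 2:2, 3:2, 4:3, 5:1, 6:1}
Step 1: smallest deg-1 vertex = 1, p_1 = 4. Add edge {1,4}. Now deg[1]=0, deg[4]=2.
Step 2: smallest deg-1 vertex = 5, p_2 = 3. Add edge {3,5}. Now deg[5]=0, deg[3]=1.
Step 3: smallest deg-1 vertex = 3, p_3 = 2. Add edge {2,3}. Now deg[3]=0, deg[2]=1.
Step 4: smallest deg-1 vertex = 2, p_4 = 4. Add edge {2,4}. Now deg[2]=0, deg[4]=1.
Final: two remaining deg-1 vertices are 4, 6. Add edge {4,6}.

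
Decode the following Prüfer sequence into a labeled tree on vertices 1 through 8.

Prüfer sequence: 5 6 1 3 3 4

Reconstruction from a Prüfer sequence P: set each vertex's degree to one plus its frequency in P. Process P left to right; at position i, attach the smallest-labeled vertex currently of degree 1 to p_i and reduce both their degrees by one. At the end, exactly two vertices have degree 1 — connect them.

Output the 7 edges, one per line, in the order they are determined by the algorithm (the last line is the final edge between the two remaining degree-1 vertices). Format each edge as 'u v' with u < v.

Answer: 2 5
5 6
1 6
1 3
3 7
3 4
4 8

Derivation:
Initial degrees: {1:2, 2:1, 3:3, 4:2, 5:2, 6:2, 7:1, 8:1}
Step 1: smallest deg-1 vertex = 2, p_1 = 5. Add edge {2,5}. Now deg[2]=0, deg[5]=1.
Step 2: smallest deg-1 vertex = 5, p_2 = 6. Add edge {5,6}. Now deg[5]=0, deg[6]=1.
Step 3: smallest deg-1 vertex = 6, p_3 = 1. Add edge {1,6}. Now deg[6]=0, deg[1]=1.
Step 4: smallest deg-1 vertex = 1, p_4 = 3. Add edge {1,3}. Now deg[1]=0, deg[3]=2.
Step 5: smallest deg-1 vertex = 7, p_5 = 3. Add edge {3,7}. Now deg[7]=0, deg[3]=1.
Step 6: smallest deg-1 vertex = 3, p_6 = 4. Add edge {3,4}. Now deg[3]=0, deg[4]=1.
Final: two remaining deg-1 vertices are 4, 8. Add edge {4,8}.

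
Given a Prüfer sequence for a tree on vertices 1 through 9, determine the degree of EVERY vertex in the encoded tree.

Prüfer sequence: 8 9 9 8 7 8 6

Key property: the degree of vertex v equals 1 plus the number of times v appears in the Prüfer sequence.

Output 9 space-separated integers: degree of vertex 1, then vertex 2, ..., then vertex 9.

Answer: 1 1 1 1 1 2 2 4 3

Derivation:
p_1 = 8: count[8] becomes 1
p_2 = 9: count[9] becomes 1
p_3 = 9: count[9] becomes 2
p_4 = 8: count[8] becomes 2
p_5 = 7: count[7] becomes 1
p_6 = 8: count[8] becomes 3
p_7 = 6: count[6] becomes 1
Degrees (1 + count): deg[1]=1+0=1, deg[2]=1+0=1, deg[3]=1+0=1, deg[4]=1+0=1, deg[5]=1+0=1, deg[6]=1+1=2, deg[7]=1+1=2, deg[8]=1+3=4, deg[9]=1+2=3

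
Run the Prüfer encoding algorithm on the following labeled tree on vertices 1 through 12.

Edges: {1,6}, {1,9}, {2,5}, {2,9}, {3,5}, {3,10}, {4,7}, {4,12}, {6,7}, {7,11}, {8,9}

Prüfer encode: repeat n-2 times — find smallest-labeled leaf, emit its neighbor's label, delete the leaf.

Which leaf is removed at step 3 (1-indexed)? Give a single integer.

Answer: 3

Derivation:
Step 1: current leaves = {8,10,11,12}. Remove leaf 8 (neighbor: 9).
Step 2: current leaves = {10,11,12}. Remove leaf 10 (neighbor: 3).
Step 3: current leaves = {3,11,12}. Remove leaf 3 (neighbor: 5).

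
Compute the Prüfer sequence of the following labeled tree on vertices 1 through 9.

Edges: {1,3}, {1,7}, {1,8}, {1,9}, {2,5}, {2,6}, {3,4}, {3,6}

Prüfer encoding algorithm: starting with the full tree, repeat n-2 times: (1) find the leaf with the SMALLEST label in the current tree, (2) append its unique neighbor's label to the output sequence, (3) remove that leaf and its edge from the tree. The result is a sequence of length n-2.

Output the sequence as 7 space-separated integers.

Step 1: leaves = {4,5,7,8,9}. Remove smallest leaf 4, emit neighbor 3.
Step 2: leaves = {5,7,8,9}. Remove smallest leaf 5, emit neighbor 2.
Step 3: leaves = {2,7,8,9}. Remove smallest leaf 2, emit neighbor 6.
Step 4: leaves = {6,7,8,9}. Remove smallest leaf 6, emit neighbor 3.
Step 5: leaves = {3,7,8,9}. Remove smallest leaf 3, emit neighbor 1.
Step 6: leaves = {7,8,9}. Remove smallest leaf 7, emit neighbor 1.
Step 7: leaves = {8,9}. Remove smallest leaf 8, emit neighbor 1.
Done: 2 vertices remain (1, 9). Sequence = [3 2 6 3 1 1 1]

Answer: 3 2 6 3 1 1 1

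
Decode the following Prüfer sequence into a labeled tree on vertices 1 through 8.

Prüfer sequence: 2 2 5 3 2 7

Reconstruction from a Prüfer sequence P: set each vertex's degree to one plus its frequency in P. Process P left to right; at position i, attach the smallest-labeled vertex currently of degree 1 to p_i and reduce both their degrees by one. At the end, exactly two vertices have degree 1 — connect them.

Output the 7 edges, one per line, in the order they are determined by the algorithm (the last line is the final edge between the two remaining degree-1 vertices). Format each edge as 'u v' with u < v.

Initial degrees: {1:1, 2:4, 3:2, 4:1, 5:2, 6:1, 7:2, 8:1}
Step 1: smallest deg-1 vertex = 1, p_1 = 2. Add edge {1,2}. Now deg[1]=0, deg[2]=3.
Step 2: smallest deg-1 vertex = 4, p_2 = 2. Add edge {2,4}. Now deg[4]=0, deg[2]=2.
Step 3: smallest deg-1 vertex = 6, p_3 = 5. Add edge {5,6}. Now deg[6]=0, deg[5]=1.
Step 4: smallest deg-1 vertex = 5, p_4 = 3. Add edge {3,5}. Now deg[5]=0, deg[3]=1.
Step 5: smallest deg-1 vertex = 3, p_5 = 2. Add edge {2,3}. Now deg[3]=0, deg[2]=1.
Step 6: smallest deg-1 vertex = 2, p_6 = 7. Add edge {2,7}. Now deg[2]=0, deg[7]=1.
Final: two remaining deg-1 vertices are 7, 8. Add edge {7,8}.

Answer: 1 2
2 4
5 6
3 5
2 3
2 7
7 8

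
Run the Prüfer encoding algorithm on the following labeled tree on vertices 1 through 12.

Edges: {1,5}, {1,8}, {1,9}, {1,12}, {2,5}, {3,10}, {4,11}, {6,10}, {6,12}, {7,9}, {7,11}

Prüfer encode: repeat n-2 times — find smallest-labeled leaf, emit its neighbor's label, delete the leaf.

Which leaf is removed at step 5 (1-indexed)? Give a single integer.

Answer: 8

Derivation:
Step 1: current leaves = {2,3,4,8}. Remove leaf 2 (neighbor: 5).
Step 2: current leaves = {3,4,5,8}. Remove leaf 3 (neighbor: 10).
Step 3: current leaves = {4,5,8,10}. Remove leaf 4 (neighbor: 11).
Step 4: current leaves = {5,8,10,11}. Remove leaf 5 (neighbor: 1).
Step 5: current leaves = {8,10,11}. Remove leaf 8 (neighbor: 1).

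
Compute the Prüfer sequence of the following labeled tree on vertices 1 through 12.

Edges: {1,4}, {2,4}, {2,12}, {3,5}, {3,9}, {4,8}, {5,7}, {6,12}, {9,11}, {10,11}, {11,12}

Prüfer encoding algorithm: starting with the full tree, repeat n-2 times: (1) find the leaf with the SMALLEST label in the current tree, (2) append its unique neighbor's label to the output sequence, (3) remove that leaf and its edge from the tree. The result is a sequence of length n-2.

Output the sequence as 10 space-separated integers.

Step 1: leaves = {1,6,7,8,10}. Remove smallest leaf 1, emit neighbor 4.
Step 2: leaves = {6,7,8,10}. Remove smallest leaf 6, emit neighbor 12.
Step 3: leaves = {7,8,10}. Remove smallest leaf 7, emit neighbor 5.
Step 4: leaves = {5,8,10}. Remove smallest leaf 5, emit neighbor 3.
Step 5: leaves = {3,8,10}. Remove smallest leaf 3, emit neighbor 9.
Step 6: leaves = {8,9,10}. Remove smallest leaf 8, emit neighbor 4.
Step 7: leaves = {4,9,10}. Remove smallest leaf 4, emit neighbor 2.
Step 8: leaves = {2,9,10}. Remove smallest leaf 2, emit neighbor 12.
Step 9: leaves = {9,10,12}. Remove smallest leaf 9, emit neighbor 11.
Step 10: leaves = {10,12}. Remove smallest leaf 10, emit neighbor 11.
Done: 2 vertices remain (11, 12). Sequence = [4 12 5 3 9 4 2 12 11 11]

Answer: 4 12 5 3 9 4 2 12 11 11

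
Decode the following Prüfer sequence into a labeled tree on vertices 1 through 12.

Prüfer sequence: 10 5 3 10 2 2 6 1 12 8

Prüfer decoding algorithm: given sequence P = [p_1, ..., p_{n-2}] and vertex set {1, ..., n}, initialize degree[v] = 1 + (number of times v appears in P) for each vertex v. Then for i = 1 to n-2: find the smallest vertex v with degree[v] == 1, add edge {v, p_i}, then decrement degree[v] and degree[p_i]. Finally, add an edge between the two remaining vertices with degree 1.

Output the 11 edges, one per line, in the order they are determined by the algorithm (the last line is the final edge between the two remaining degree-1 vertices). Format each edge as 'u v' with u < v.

Answer: 4 10
5 7
3 5
3 10
2 9
2 10
2 6
1 6
1 12
8 11
8 12

Derivation:
Initial degrees: {1:2, 2:3, 3:2, 4:1, 5:2, 6:2, 7:1, 8:2, 9:1, 10:3, 11:1, 12:2}
Step 1: smallest deg-1 vertex = 4, p_1 = 10. Add edge {4,10}. Now deg[4]=0, deg[10]=2.
Step 2: smallest deg-1 vertex = 7, p_2 = 5. Add edge {5,7}. Now deg[7]=0, deg[5]=1.
Step 3: smallest deg-1 vertex = 5, p_3 = 3. Add edge {3,5}. Now deg[5]=0, deg[3]=1.
Step 4: smallest deg-1 vertex = 3, p_4 = 10. Add edge {3,10}. Now deg[3]=0, deg[10]=1.
Step 5: smallest deg-1 vertex = 9, p_5 = 2. Add edge {2,9}. Now deg[9]=0, deg[2]=2.
Step 6: smallest deg-1 vertex = 10, p_6 = 2. Add edge {2,10}. Now deg[10]=0, deg[2]=1.
Step 7: smallest deg-1 vertex = 2, p_7 = 6. Add edge {2,6}. Now deg[2]=0, deg[6]=1.
Step 8: smallest deg-1 vertex = 6, p_8 = 1. Add edge {1,6}. Now deg[6]=0, deg[1]=1.
Step 9: smallest deg-1 vertex = 1, p_9 = 12. Add edge {1,12}. Now deg[1]=0, deg[12]=1.
Step 10: smallest deg-1 vertex = 11, p_10 = 8. Add edge {8,11}. Now deg[11]=0, deg[8]=1.
Final: two remaining deg-1 vertices are 8, 12. Add edge {8,12}.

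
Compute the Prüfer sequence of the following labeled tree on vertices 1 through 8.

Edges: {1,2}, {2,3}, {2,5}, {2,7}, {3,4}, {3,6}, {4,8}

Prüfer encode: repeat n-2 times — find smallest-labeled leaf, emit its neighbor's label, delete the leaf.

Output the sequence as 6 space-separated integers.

Step 1: leaves = {1,5,6,7,8}. Remove smallest leaf 1, emit neighbor 2.
Step 2: leaves = {5,6,7,8}. Remove smallest leaf 5, emit neighbor 2.
Step 3: leaves = {6,7,8}. Remove smallest leaf 6, emit neighbor 3.
Step 4: leaves = {7,8}. Remove smallest leaf 7, emit neighbor 2.
Step 5: leaves = {2,8}. Remove smallest leaf 2, emit neighbor 3.
Step 6: leaves = {3,8}. Remove smallest leaf 3, emit neighbor 4.
Done: 2 vertices remain (4, 8). Sequence = [2 2 3 2 3 4]

Answer: 2 2 3 2 3 4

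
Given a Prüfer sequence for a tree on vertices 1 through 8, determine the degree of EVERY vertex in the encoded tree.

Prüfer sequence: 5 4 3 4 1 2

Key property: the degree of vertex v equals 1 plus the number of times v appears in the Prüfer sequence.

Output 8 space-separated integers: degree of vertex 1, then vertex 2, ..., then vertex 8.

p_1 = 5: count[5] becomes 1
p_2 = 4: count[4] becomes 1
p_3 = 3: count[3] becomes 1
p_4 = 4: count[4] becomes 2
p_5 = 1: count[1] becomes 1
p_6 = 2: count[2] becomes 1
Degrees (1 + count): deg[1]=1+1=2, deg[2]=1+1=2, deg[3]=1+1=2, deg[4]=1+2=3, deg[5]=1+1=2, deg[6]=1+0=1, deg[7]=1+0=1, deg[8]=1+0=1

Answer: 2 2 2 3 2 1 1 1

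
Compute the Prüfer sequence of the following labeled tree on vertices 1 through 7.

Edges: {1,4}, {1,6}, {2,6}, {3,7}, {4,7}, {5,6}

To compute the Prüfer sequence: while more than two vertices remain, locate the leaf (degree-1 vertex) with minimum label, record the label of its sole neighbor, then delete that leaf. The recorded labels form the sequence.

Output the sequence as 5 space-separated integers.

Step 1: leaves = {2,3,5}. Remove smallest leaf 2, emit neighbor 6.
Step 2: leaves = {3,5}. Remove smallest leaf 3, emit neighbor 7.
Step 3: leaves = {5,7}. Remove smallest leaf 5, emit neighbor 6.
Step 4: leaves = {6,7}. Remove smallest leaf 6, emit neighbor 1.
Step 5: leaves = {1,7}. Remove smallest leaf 1, emit neighbor 4.
Done: 2 vertices remain (4, 7). Sequence = [6 7 6 1 4]

Answer: 6 7 6 1 4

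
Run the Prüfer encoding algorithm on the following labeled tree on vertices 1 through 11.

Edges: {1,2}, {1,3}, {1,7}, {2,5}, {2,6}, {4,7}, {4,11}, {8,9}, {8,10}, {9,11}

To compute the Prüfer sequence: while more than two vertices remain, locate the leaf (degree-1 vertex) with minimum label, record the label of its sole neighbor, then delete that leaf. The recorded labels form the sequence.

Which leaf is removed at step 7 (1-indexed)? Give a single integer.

Answer: 4

Derivation:
Step 1: current leaves = {3,5,6,10}. Remove leaf 3 (neighbor: 1).
Step 2: current leaves = {5,6,10}. Remove leaf 5 (neighbor: 2).
Step 3: current leaves = {6,10}. Remove leaf 6 (neighbor: 2).
Step 4: current leaves = {2,10}. Remove leaf 2 (neighbor: 1).
Step 5: current leaves = {1,10}. Remove leaf 1 (neighbor: 7).
Step 6: current leaves = {7,10}. Remove leaf 7 (neighbor: 4).
Step 7: current leaves = {4,10}. Remove leaf 4 (neighbor: 11).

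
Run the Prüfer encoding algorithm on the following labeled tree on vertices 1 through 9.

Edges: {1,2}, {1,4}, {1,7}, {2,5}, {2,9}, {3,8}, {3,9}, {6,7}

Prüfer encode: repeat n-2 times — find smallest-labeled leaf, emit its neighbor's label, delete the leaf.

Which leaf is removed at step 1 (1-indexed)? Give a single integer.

Step 1: current leaves = {4,5,6,8}. Remove leaf 4 (neighbor: 1).

Answer: 4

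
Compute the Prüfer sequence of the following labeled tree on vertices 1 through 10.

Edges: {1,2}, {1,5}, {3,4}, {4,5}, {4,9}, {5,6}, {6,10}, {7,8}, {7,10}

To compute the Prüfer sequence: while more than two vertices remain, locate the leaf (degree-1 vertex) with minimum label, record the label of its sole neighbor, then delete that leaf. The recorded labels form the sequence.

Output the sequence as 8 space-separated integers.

Answer: 1 5 4 7 10 4 5 6

Derivation:
Step 1: leaves = {2,3,8,9}. Remove smallest leaf 2, emit neighbor 1.
Step 2: leaves = {1,3,8,9}. Remove smallest leaf 1, emit neighbor 5.
Step 3: leaves = {3,8,9}. Remove smallest leaf 3, emit neighbor 4.
Step 4: leaves = {8,9}. Remove smallest leaf 8, emit neighbor 7.
Step 5: leaves = {7,9}. Remove smallest leaf 7, emit neighbor 10.
Step 6: leaves = {9,10}. Remove smallest leaf 9, emit neighbor 4.
Step 7: leaves = {4,10}. Remove smallest leaf 4, emit neighbor 5.
Step 8: leaves = {5,10}. Remove smallest leaf 5, emit neighbor 6.
Done: 2 vertices remain (6, 10). Sequence = [1 5 4 7 10 4 5 6]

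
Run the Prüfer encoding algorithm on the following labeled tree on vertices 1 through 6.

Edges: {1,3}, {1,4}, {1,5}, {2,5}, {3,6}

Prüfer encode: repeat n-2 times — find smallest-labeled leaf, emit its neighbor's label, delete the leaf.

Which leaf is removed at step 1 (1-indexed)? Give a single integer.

Answer: 2

Derivation:
Step 1: current leaves = {2,4,6}. Remove leaf 2 (neighbor: 5).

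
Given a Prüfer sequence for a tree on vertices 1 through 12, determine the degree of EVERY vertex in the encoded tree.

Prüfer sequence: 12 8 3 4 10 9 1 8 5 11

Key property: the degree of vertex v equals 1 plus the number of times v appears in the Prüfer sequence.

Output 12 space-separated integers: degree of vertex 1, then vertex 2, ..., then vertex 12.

Answer: 2 1 2 2 2 1 1 3 2 2 2 2

Derivation:
p_1 = 12: count[12] becomes 1
p_2 = 8: count[8] becomes 1
p_3 = 3: count[3] becomes 1
p_4 = 4: count[4] becomes 1
p_5 = 10: count[10] becomes 1
p_6 = 9: count[9] becomes 1
p_7 = 1: count[1] becomes 1
p_8 = 8: count[8] becomes 2
p_9 = 5: count[5] becomes 1
p_10 = 11: count[11] becomes 1
Degrees (1 + count): deg[1]=1+1=2, deg[2]=1+0=1, deg[3]=1+1=2, deg[4]=1+1=2, deg[5]=1+1=2, deg[6]=1+0=1, deg[7]=1+0=1, deg[8]=1+2=3, deg[9]=1+1=2, deg[10]=1+1=2, deg[11]=1+1=2, deg[12]=1+1=2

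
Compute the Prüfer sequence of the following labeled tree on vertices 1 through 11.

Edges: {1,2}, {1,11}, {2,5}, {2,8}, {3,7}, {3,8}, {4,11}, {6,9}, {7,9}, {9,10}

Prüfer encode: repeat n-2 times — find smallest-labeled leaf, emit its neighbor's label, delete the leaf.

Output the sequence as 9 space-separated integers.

Answer: 11 2 9 9 7 3 8 2 1

Derivation:
Step 1: leaves = {4,5,6,10}. Remove smallest leaf 4, emit neighbor 11.
Step 2: leaves = {5,6,10,11}. Remove smallest leaf 5, emit neighbor 2.
Step 3: leaves = {6,10,11}. Remove smallest leaf 6, emit neighbor 9.
Step 4: leaves = {10,11}. Remove smallest leaf 10, emit neighbor 9.
Step 5: leaves = {9,11}. Remove smallest leaf 9, emit neighbor 7.
Step 6: leaves = {7,11}. Remove smallest leaf 7, emit neighbor 3.
Step 7: leaves = {3,11}. Remove smallest leaf 3, emit neighbor 8.
Step 8: leaves = {8,11}. Remove smallest leaf 8, emit neighbor 2.
Step 9: leaves = {2,11}. Remove smallest leaf 2, emit neighbor 1.
Done: 2 vertices remain (1, 11). Sequence = [11 2 9 9 7 3 8 2 1]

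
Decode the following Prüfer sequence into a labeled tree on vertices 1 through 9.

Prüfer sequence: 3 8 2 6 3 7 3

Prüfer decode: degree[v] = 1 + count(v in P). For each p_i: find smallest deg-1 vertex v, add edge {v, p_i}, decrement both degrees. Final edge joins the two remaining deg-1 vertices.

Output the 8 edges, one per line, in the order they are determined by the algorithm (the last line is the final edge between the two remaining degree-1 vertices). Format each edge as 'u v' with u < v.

Initial degrees: {1:1, 2:2, 3:4, 4:1, 5:1, 6:2, 7:2, 8:2, 9:1}
Step 1: smallest deg-1 vertex = 1, p_1 = 3. Add edge {1,3}. Now deg[1]=0, deg[3]=3.
Step 2: smallest deg-1 vertex = 4, p_2 = 8. Add edge {4,8}. Now deg[4]=0, deg[8]=1.
Step 3: smallest deg-1 vertex = 5, p_3 = 2. Add edge {2,5}. Now deg[5]=0, deg[2]=1.
Step 4: smallest deg-1 vertex = 2, p_4 = 6. Add edge {2,6}. Now deg[2]=0, deg[6]=1.
Step 5: smallest deg-1 vertex = 6, p_5 = 3. Add edge {3,6}. Now deg[6]=0, deg[3]=2.
Step 6: smallest deg-1 vertex = 8, p_6 = 7. Add edge {7,8}. Now deg[8]=0, deg[7]=1.
Step 7: smallest deg-1 vertex = 7, p_7 = 3. Add edge {3,7}. Now deg[7]=0, deg[3]=1.
Final: two remaining deg-1 vertices are 3, 9. Add edge {3,9}.

Answer: 1 3
4 8
2 5
2 6
3 6
7 8
3 7
3 9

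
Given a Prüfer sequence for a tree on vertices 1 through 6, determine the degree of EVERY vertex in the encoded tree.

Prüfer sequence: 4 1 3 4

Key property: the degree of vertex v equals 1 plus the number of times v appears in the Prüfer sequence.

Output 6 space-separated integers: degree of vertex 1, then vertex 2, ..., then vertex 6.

Answer: 2 1 2 3 1 1

Derivation:
p_1 = 4: count[4] becomes 1
p_2 = 1: count[1] becomes 1
p_3 = 3: count[3] becomes 1
p_4 = 4: count[4] becomes 2
Degrees (1 + count): deg[1]=1+1=2, deg[2]=1+0=1, deg[3]=1+1=2, deg[4]=1+2=3, deg[5]=1+0=1, deg[6]=1+0=1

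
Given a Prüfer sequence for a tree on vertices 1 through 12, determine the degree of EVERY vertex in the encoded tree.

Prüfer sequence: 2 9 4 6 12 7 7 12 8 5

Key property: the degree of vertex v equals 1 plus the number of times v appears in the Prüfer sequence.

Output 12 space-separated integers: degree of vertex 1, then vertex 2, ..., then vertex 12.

Answer: 1 2 1 2 2 2 3 2 2 1 1 3

Derivation:
p_1 = 2: count[2] becomes 1
p_2 = 9: count[9] becomes 1
p_3 = 4: count[4] becomes 1
p_4 = 6: count[6] becomes 1
p_5 = 12: count[12] becomes 1
p_6 = 7: count[7] becomes 1
p_7 = 7: count[7] becomes 2
p_8 = 12: count[12] becomes 2
p_9 = 8: count[8] becomes 1
p_10 = 5: count[5] becomes 1
Degrees (1 + count): deg[1]=1+0=1, deg[2]=1+1=2, deg[3]=1+0=1, deg[4]=1+1=2, deg[5]=1+1=2, deg[6]=1+1=2, deg[7]=1+2=3, deg[8]=1+1=2, deg[9]=1+1=2, deg[10]=1+0=1, deg[11]=1+0=1, deg[12]=1+2=3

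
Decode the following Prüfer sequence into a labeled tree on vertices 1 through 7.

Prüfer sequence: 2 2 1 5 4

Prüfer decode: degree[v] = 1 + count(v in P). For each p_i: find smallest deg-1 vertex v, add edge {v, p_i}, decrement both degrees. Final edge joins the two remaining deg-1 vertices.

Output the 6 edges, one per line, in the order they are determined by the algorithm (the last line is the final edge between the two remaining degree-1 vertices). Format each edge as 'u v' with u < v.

Answer: 2 3
2 6
1 2
1 5
4 5
4 7

Derivation:
Initial degrees: {1:2, 2:3, 3:1, 4:2, 5:2, 6:1, 7:1}
Step 1: smallest deg-1 vertex = 3, p_1 = 2. Add edge {2,3}. Now deg[3]=0, deg[2]=2.
Step 2: smallest deg-1 vertex = 6, p_2 = 2. Add edge {2,6}. Now deg[6]=0, deg[2]=1.
Step 3: smallest deg-1 vertex = 2, p_3 = 1. Add edge {1,2}. Now deg[2]=0, deg[1]=1.
Step 4: smallest deg-1 vertex = 1, p_4 = 5. Add edge {1,5}. Now deg[1]=0, deg[5]=1.
Step 5: smallest deg-1 vertex = 5, p_5 = 4. Add edge {4,5}. Now deg[5]=0, deg[4]=1.
Final: two remaining deg-1 vertices are 4, 7. Add edge {4,7}.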